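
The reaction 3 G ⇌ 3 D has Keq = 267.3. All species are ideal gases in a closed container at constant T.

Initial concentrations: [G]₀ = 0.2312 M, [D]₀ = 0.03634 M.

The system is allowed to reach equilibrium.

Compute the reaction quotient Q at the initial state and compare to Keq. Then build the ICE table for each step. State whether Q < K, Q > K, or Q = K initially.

Q₀ = 0.003883; Q < K (proceeds forward)

Q₀ = 0.003883 vs Keq = 267.3 ⇒ Q<K, forward
Step 1:
                  G         D
  init       0.2312   0.03634
  Δ         -0.1952    0.1952
  eq        0.03595    0.2316
  solve Keq expr → x = 0.06508; check Q = 267.3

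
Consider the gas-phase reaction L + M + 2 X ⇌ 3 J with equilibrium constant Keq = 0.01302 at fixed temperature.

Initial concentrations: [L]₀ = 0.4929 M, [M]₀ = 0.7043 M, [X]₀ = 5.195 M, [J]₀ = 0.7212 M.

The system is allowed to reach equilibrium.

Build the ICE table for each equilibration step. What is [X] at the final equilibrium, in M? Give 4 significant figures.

Q₀ = 0.04004 vs Keq = 0.01302 ⇒ Q>K, reverse
Step 1:
                    L           M           X           J
  Initial      0.4929      0.7043       5.195      0.7212
  Change      0.06096     0.06096      0.1219     -0.1829
  Equil        0.5539      0.7653       5.317      0.5383
  solve Keq expr → x = -0.06096; check Q = 0.01302

[X]_eq = 5.317 M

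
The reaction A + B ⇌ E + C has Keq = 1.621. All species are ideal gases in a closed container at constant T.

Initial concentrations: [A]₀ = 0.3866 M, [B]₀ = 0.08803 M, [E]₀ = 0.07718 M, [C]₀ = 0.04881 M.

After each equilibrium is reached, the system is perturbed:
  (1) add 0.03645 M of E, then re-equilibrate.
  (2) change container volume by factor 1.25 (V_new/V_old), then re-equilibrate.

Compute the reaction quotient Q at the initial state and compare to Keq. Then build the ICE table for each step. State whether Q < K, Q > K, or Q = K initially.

Q₀ = 0.1107 vs Keq = 1.621 ⇒ Q<K, forward
Step 1:
                   A          B          E          C
  Initial     0.3866    0.08803    0.07718    0.04881
  Change    -0.05989   -0.05989    0.05989    0.05989
  Equil       0.3267    0.02814     0.1371     0.1087
  solve Keq expr → x = 0.05989; check Q = 1.621
Then add 0.03645 M of E.
Step 2:
                   A          B          E          C
  Initial     0.3267    0.02814     0.1735     0.1087
  Change    0.004606   0.004606  -0.004606  -0.004606
  Equil       0.3313    0.03274     0.1689     0.1041
  solve Keq expr → x = -0.004606; check Q = 1.621
Then change container volume by factor 1.25 (V_new/V_old).
Step 3:
                   A          B          E          C
  Initial      0.265    0.02619     0.1351    0.08328
  Change           0          0          0          0
  Equil        0.265    0.02619     0.1351    0.08328
  solve Keq expr → x = 0; check Q = 1.621

Q₀ = 0.1107; Q < K (proceeds forward)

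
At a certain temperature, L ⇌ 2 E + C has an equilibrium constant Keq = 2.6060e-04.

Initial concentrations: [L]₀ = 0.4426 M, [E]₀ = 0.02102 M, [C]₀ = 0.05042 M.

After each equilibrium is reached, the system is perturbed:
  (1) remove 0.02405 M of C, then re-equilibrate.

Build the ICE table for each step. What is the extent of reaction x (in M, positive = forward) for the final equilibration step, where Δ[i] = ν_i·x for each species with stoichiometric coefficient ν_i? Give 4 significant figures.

Q₀ = 5.0333e-05 vs Keq = 2.6060e-04 ⇒ Q<K, forward
Step 1:
                  L         E         C
  Initial    0.4426   0.02102   0.05042
  Change   -0.01091   0.02181   0.01091
  Equil      0.4317   0.04283   0.06133
  solve Keq expr → x = 0.01091; check Q = 2.6060e-04
Then remove 0.02405 M of C.
Step 2:
                  L         E         C
  Initial    0.4317   0.04283   0.03728
  Change  -0.004422  0.008845  0.004422
  Equil      0.4273   0.05168    0.0417
  solve Keq expr → x = 0.004422; check Q = 2.6060e-04

x = 0.004422 M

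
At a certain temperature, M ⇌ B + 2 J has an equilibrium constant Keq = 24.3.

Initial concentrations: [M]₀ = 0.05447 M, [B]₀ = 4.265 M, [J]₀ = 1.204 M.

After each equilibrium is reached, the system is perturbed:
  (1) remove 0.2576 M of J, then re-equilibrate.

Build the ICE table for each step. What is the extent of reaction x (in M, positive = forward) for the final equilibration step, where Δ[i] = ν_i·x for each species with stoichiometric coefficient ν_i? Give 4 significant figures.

x = 0.04832 M

Q₀ = 113.5 vs Keq = 24.3 ⇒ Q>K, reverse
Step 1:
                   M          B          J
  Initial    0.05447      4.265      1.204
  Change      0.1106    -0.1106    -0.2213
  Equil       0.1651      4.154     0.9827
  solve Keq expr → x = -0.1106; check Q = 24.3
Then remove 0.2576 M of J.
Step 2:
                   M          B          J
  Initial     0.1651      4.154     0.7251
  Change    -0.04832    0.04832    0.09663
  Equil       0.1168      4.203     0.8218
  solve Keq expr → x = 0.04832; check Q = 24.3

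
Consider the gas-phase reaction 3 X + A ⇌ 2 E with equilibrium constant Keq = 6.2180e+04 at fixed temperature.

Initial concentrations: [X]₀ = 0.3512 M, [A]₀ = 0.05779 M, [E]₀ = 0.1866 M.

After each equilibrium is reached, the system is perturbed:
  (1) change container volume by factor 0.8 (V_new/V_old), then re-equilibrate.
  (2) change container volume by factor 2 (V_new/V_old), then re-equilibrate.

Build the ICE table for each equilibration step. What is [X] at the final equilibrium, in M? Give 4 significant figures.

[X]_eq = 0.1123 M

Q₀ = 13.91 vs Keq = 6.2180e+04 ⇒ Q<K, forward
Step 1:
                  X         A         E
  init       0.3512   0.05779    0.1866
  Δ         -0.1726  -0.05753    0.1151
  eq         0.1786 2.5689e-04    0.3017
  solve Keq expr → x = 0.05753; check Q = 6.2180e+04
Then change container volume by factor 0.8 (V_new/V_old).
Step 2:
                  X         A         E
  init       0.2233 3.2112e-04    0.3771
  Δ       -3.4320e-04 -1.1440e-04 2.2880e-04
  eq         0.2229 2.0672e-04    0.3773
  solve Keq expr → x = 1.1440e-04; check Q = 6.2180e+04
Then change container volume by factor 2 (V_new/V_old).
Step 3:
                  X         A         E
  init       0.1115 1.0336e-04    0.1887
  Δ       8.9324e-04 2.9775e-04 -5.9549e-04
  eq         0.1123 4.0111e-04    0.1881
  solve Keq expr → x = -2.9775e-04; check Q = 6.2180e+04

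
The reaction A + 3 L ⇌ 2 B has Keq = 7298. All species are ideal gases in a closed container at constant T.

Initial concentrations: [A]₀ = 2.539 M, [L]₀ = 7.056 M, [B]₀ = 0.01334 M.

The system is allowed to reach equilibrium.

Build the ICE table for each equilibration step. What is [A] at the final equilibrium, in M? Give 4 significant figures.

[A]_eq = 0.261 M

Q₀ = 1.9951e-07 vs Keq = 7298 ⇒ Q<K, forward
Step 1:
                   A          L          B
  I            2.539      7.056    0.01334
  C           -2.278     -6.834      4.556
  E            0.261     0.2221      4.569
  solve Keq expr → x = 2.278; check Q = 7298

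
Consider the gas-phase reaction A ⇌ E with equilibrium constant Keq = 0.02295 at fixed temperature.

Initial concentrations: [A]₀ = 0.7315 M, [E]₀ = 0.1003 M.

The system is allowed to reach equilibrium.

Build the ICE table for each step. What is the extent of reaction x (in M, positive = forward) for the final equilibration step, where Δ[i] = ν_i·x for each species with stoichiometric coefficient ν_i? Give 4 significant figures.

x = -0.08164 M

Q₀ = 0.1371 vs Keq = 0.02295 ⇒ Q>K, reverse
Step 1:
                  A         E
  init       0.7315    0.1003
  Δ         0.08164  -0.08164
  eq         0.8131   0.01866
  solve Keq expr → x = -0.08164; check Q = 0.02295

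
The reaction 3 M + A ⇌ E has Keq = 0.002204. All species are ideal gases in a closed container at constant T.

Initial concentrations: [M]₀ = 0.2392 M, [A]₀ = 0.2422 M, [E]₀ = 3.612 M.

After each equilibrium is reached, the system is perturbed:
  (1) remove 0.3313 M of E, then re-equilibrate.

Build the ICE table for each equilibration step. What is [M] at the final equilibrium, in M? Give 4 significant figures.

Q₀ = 1090 vs Keq = 0.002204 ⇒ Q>K, reverse
Step 1:
                    M           A           E
  Initial      0.2392      0.2422       3.612
  Change        6.357       2.119      -2.119
  Equil         6.596       2.361       1.493
  solve Keq expr → x = -2.119; check Q = 0.002204
Then remove 0.3313 M of E.
Step 2:
                    M           A           E
  Initial       6.596       2.361       1.162
  Change      -0.2835    -0.09451     0.09451
  Equil         6.312       2.267       1.256
  solve Keq expr → x = 0.09451; check Q = 0.002204

[M]_eq = 6.312 M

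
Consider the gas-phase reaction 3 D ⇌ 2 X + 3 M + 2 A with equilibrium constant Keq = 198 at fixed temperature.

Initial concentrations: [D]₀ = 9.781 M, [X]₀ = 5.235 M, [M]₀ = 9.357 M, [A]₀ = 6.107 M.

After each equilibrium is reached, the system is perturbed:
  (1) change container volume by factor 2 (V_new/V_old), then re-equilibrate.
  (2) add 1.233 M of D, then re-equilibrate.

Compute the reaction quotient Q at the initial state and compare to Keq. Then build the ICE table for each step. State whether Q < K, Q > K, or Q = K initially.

Q₀ = 894.8 vs Keq = 198 ⇒ Q>K, reverse
Step 1:
                    D           X           M           A
  init          9.781       5.235       9.357       6.107
  Δ             1.314     -0.8762      -1.314     -0.8762
  eq             11.1       4.359       8.043       5.231
  solve Keq expr → x = -0.4381; check Q = 198
Then change container volume by factor 2 (V_new/V_old).
Step 2:
                    D           X           M           A
  init          5.548       2.179       4.021       2.615
  Δ            -1.247      0.8314       1.247      0.8314
  eq            4.301       3.011       5.268       3.447
  solve Keq expr → x = 0.4157; check Q = 198
Then add 1.233 M of D.
Step 3:
                    D           X           M           A
  init          5.534       3.011       5.268       3.447
  Δ           -0.3962      0.2641      0.3962      0.2641
  eq            5.137       3.275       5.665       3.711
  solve Keq expr → x = 0.1321; check Q = 198

Q₀ = 894.8; Q > K (proceeds reverse)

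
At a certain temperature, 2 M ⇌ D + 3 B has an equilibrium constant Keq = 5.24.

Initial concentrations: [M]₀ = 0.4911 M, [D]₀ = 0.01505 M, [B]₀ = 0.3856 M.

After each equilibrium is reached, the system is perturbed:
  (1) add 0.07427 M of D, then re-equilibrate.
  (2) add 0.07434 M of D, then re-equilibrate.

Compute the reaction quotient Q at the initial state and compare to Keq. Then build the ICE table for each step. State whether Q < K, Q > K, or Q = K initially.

Q₀ = 0.003578 vs Keq = 5.24 ⇒ Q<K, forward
Step 1:
                   M          D          B
  I           0.4911    0.01505     0.3856
  C          -0.3349     0.1675     0.5024
  E           0.1562     0.1825      0.888
  solve Keq expr → x = 0.1675; check Q = 5.24
Then add 0.07427 M of D.
Step 2:
                   M          D          B
  I           0.1562     0.2568      0.888
  C          0.01773  -0.008865   -0.02659
  E           0.1739     0.2479     0.8614
  solve Keq expr → x = -0.008865; check Q = 5.24
Then add 0.07434 M of D.
Step 3:
                   M          D          B
  I           0.1739     0.3223     0.8614
  C          0.01465  -0.007324   -0.02197
  E           0.1885     0.3149     0.8394
  solve Keq expr → x = -0.007324; check Q = 5.24

Q₀ = 0.003578; Q < K (proceeds forward)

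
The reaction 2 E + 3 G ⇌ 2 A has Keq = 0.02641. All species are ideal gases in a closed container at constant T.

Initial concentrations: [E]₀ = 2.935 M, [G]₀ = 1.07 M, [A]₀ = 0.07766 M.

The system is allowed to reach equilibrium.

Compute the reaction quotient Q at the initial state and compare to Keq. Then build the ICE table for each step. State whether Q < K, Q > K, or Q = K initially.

Q₀ = 5.7151e-04 vs Keq = 0.02641 ⇒ Q<K, forward
Step 1:
                    E           G           A
  init          2.935        1.07     0.07766
  Δ           -0.2114     -0.3172      0.2114
  eq            2.724      0.7528      0.2891
  solve Keq expr → x = 0.1057; check Q = 0.02641

Q₀ = 5.7151e-04; Q < K (proceeds forward)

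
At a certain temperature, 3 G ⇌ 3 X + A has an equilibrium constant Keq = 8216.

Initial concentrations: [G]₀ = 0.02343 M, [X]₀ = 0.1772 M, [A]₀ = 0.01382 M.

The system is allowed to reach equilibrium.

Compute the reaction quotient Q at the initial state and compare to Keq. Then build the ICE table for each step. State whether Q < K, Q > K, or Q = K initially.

Q₀ = 5.978 vs Keq = 8216 ⇒ Q<K, forward
Step 1:
                  G         X         A
  Initial   0.02343    0.1772   0.01382
  Change   -0.02074   0.02074  0.006912
  Equil    0.002695    0.1979   0.02073
  solve Keq expr → x = 0.006912; check Q = 8216

Q₀ = 5.978; Q < K (proceeds forward)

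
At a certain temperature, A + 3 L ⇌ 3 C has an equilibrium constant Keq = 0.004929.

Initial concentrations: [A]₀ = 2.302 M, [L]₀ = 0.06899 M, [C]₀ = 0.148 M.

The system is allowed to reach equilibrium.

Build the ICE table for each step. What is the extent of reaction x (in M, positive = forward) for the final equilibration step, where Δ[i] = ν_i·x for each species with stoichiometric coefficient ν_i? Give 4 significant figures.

Q₀ = 4.289 vs Keq = 0.004929 ⇒ Q>K, reverse
Step 1:
                    A           L           C
  I             2.302     0.06899       0.148
  C           0.03601       0.108      -0.108
  E             2.338       0.177     0.03998
  solve Keq expr → x = -0.03601; check Q = 0.004929

x = -0.03601 M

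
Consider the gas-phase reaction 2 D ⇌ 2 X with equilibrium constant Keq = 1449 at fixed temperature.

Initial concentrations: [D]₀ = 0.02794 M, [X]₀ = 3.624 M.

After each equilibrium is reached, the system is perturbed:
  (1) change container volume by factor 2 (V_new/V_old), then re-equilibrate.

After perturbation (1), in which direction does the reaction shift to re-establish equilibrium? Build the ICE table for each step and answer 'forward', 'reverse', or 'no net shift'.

Q₀ = 1.6824e+04 vs Keq = 1449 ⇒ Q>K, reverse
Step 1:
                    D           X
  init        0.02794       3.624
  Δ           0.06554    -0.06554
  eq          0.09348       3.558
  solve Keq expr → x = -0.03277; check Q = 1449
Then change container volume by factor 2 (V_new/V_old).
Step 2:
                    D           X
  init        0.04674       1.779
  Δ                 0           0
  eq          0.04674       1.779
  solve Keq expr → x = 0; check Q = 1449

Direction: no net shift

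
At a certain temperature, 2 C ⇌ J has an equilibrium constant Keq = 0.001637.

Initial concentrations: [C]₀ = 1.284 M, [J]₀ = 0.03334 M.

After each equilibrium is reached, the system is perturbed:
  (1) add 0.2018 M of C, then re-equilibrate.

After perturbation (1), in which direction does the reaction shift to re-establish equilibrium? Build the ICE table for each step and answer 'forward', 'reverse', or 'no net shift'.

Q₀ = 0.02022 vs Keq = 0.001637 ⇒ Q>K, reverse
Step 1:
                    C           J
  Initial       1.284     0.03334
  Change      0.06076    -0.03038
  Equil         1.345     0.00296
  solve Keq expr → x = -0.03038; check Q = 0.001637
Then add 0.2018 M of C.
Step 2:
                    C           J
  Initial       1.547     0.00296
  Change    -0.001891  9.4557e-04
  Equil         1.545    0.003906
  solve Keq expr → x = 9.4557e-04; check Q = 0.001637

Direction: forward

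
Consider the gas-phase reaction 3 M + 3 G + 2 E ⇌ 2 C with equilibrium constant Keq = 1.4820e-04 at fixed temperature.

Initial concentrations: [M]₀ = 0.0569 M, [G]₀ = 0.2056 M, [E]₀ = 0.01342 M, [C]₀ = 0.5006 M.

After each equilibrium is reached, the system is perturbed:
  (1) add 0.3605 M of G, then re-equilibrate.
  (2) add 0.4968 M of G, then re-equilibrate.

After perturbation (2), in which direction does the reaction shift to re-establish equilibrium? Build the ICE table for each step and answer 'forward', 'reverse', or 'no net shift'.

Q₀ = 8.6910e+08 vs Keq = 1.4820e-04 ⇒ Q>K, reverse
Step 1:
                  M         G         E         C
  I          0.0569    0.2056   0.01342    0.5006
  C          0.7447    0.7447    0.4965   -0.4965
  E          0.8016    0.9503    0.5099  0.004127
  solve Keq expr → x = -0.2482; check Q = 1.4820e-04
Then add 0.3605 M of G.
Step 2:
                  M         G         E         C
  I          0.8016     1.311    0.5099  0.004127
  C        -0.00368  -0.00368 -0.002453  0.002453
  E          0.7979     1.307    0.5074   0.00658
  solve Keq expr → x = 0.001227; check Q = 1.4820e-04
Then add 0.4968 M of G.
Step 3:
                  M         G         E         C
  I          0.7979     1.804    0.5074   0.00658
  C       -0.005764 -0.005764 -0.003842  0.003842
  E          0.7922     1.798    0.5036   0.01042
  solve Keq expr → x = 0.001921; check Q = 1.4820e-04

Direction: forward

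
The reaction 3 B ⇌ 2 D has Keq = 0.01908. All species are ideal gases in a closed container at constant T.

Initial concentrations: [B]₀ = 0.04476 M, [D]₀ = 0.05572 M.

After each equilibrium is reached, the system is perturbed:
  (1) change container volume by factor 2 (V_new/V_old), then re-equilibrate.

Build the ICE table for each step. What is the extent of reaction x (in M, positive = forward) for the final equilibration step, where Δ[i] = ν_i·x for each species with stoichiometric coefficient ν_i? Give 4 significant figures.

Q₀ = 34.62 vs Keq = 0.01908 ⇒ Q>K, reverse
Step 1:
                  B         D
  Initial   0.04476   0.05572
  Change    0.07499     -0.05
  Equil      0.1198  0.005724
  solve Keq expr → x = -0.025; check Q = 0.01908
Then change container volume by factor 2 (V_new/V_old).
Step 2:
                  B         D
  Initial   0.05988  0.002862
  Change   0.001168 -7.7879e-04
  Equil     0.06104  0.002083
  solve Keq expr → x = -3.8939e-04; check Q = 0.01908

x = -3.8939e-04 M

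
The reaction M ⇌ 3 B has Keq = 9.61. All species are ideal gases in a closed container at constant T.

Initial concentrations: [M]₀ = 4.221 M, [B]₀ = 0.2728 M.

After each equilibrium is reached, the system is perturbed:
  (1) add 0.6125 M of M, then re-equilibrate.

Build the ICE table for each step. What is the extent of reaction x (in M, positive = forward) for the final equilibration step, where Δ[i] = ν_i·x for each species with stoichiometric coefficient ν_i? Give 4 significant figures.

x = 0.05661 M

Q₀ = 0.00481 vs Keq = 9.61 ⇒ Q<K, forward
Step 1:
                  M         B
  I           4.221    0.2728
  C           -0.96      2.88
  E           3.261     3.153
  solve Keq expr → x = 0.96; check Q = 9.61
Then add 0.6125 M of M.
Step 2:
                  M         B
  I           3.874     3.153
  C        -0.05661    0.1698
  E           3.817     3.323
  solve Keq expr → x = 0.05661; check Q = 9.61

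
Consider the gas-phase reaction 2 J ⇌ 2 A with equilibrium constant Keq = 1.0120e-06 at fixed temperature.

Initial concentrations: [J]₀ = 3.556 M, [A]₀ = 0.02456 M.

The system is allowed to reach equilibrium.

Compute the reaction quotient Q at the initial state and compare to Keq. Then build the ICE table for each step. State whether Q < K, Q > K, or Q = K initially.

Q₀ = 4.7702e-05 vs Keq = 1.0120e-06 ⇒ Q>K, reverse
Step 1:
                  J         A
  I           3.556   0.02456
  C         0.02096  -0.02096
  E           3.577  0.003598
  solve Keq expr → x = -0.01048; check Q = 1.0120e-06

Q₀ = 4.7702e-05; Q > K (proceeds reverse)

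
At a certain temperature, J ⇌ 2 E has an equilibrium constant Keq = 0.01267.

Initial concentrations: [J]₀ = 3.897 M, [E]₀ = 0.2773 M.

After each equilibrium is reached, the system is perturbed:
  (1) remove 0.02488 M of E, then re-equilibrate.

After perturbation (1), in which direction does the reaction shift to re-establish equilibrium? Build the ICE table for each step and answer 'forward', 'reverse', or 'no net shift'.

Direction: forward

Q₀ = 0.01973 vs Keq = 0.01267 ⇒ Q>K, reverse
Step 1:
                  J         E
  I           3.897    0.2773
  C         0.02716  -0.05432
  E           3.924     0.223
  solve Keq expr → x = -0.02716; check Q = 0.01267
Then remove 0.02488 M of E.
Step 2:
                  J         E
  I           3.924    0.1981
  C        -0.01227   0.02453
  E           3.912    0.2226
  solve Keq expr → x = 0.01227; check Q = 0.01267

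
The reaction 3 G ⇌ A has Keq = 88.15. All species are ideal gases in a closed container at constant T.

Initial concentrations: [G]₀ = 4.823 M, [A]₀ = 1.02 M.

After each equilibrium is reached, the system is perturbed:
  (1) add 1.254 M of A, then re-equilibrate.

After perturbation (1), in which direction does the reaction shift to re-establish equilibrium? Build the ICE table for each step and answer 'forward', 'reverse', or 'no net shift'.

Direction: reverse

Q₀ = 0.009092 vs Keq = 88.15 ⇒ Q<K, forward
Step 1:
                  G         A
  Initial     4.823      1.02
  Change     -4.517     1.506
  Equil       0.306     2.526
  solve Keq expr → x = 1.506; check Q = 88.15
Then add 1.254 M of A.
Step 2:
                  G         A
  Initial     0.306      3.78
  Change    0.04356  -0.01452
  Equil      0.3496     3.765
  solve Keq expr → x = -0.01452; check Q = 88.15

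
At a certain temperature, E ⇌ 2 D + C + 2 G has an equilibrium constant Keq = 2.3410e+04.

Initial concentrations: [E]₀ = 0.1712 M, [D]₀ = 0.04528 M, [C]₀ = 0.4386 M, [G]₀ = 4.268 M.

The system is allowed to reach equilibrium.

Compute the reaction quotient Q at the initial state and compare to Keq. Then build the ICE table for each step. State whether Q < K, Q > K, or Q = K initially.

Q₀ = 0.09568 vs Keq = 2.3410e+04 ⇒ Q<K, forward
Step 1:
                   E          D          C          G
  init        0.1712    0.04528     0.4386      4.268
  Δ          -0.1711     0.3422     0.1711     0.3422
  eq      8.3128e-05     0.3875     0.6097       4.61
  solve Keq expr → x = 0.1711; check Q = 2.3410e+04

Q₀ = 0.09568; Q < K (proceeds forward)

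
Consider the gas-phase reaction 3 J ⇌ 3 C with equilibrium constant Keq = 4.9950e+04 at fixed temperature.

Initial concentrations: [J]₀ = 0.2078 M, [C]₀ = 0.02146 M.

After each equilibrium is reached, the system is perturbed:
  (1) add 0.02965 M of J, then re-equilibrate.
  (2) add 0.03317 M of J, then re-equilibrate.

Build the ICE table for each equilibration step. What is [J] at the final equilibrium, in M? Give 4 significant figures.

[J]_eq = 0.007721 M

Q₀ = 0.001101 vs Keq = 4.9950e+04 ⇒ Q<K, forward
Step 1:
                    J           C
  Initial      0.2078     0.02146
  Change      -0.2017      0.2017
  Equil      0.006061      0.2232
  solve Keq expr → x = 0.06725; check Q = 4.9950e+04
Then add 0.02965 M of J.
Step 2:
                    J           C
  Initial     0.03571      0.2232
  Change     -0.02887     0.02887
  Equil      0.006844      0.2521
  solve Keq expr → x = 0.009622; check Q = 4.9950e+04
Then add 0.03317 M of J.
Step 3:
                    J           C
  Initial     0.04001      0.2521
  Change     -0.03229     0.03229
  Equil      0.007721      0.2844
  solve Keq expr → x = 0.01076; check Q = 4.9950e+04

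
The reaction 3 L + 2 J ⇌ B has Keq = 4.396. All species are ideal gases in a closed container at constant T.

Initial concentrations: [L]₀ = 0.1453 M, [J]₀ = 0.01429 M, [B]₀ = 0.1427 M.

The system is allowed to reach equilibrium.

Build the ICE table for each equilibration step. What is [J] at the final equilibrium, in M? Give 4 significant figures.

Q₀ = 2.2780e+05 vs Keq = 4.396 ⇒ Q>K, reverse
Step 1:
                   L          J          B
  Initial     0.1453    0.01429     0.1427
  Change      0.3403     0.2269    -0.1134
  Equil       0.4856     0.2411    0.02927
  solve Keq expr → x = -0.1134; check Q = 4.396

[J]_eq = 0.2411 M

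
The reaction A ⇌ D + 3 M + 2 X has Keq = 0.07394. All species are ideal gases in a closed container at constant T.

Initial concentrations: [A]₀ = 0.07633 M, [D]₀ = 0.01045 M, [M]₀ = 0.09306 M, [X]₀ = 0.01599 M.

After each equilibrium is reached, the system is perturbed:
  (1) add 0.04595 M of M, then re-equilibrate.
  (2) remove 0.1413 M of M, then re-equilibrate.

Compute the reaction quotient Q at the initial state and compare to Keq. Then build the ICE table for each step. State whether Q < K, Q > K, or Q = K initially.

Q₀ = 2.8210e-08 vs Keq = 0.07394 ⇒ Q<K, forward
Step 1:
                  A         D         M         X
  I         0.07633   0.01045   0.09306   0.01599
  C        -0.07529   0.07529    0.2259    0.1506
  E        0.001043   0.08574    0.3189    0.1666
  solve Keq expr → x = 0.07529; check Q = 0.07394
Then add 0.04595 M of M.
Step 2:
                  A         D         M         X
  I        0.001043   0.08574    0.3649    0.1666
  C       4.7489e-04 -4.7489e-04 -0.001425 -9.4978e-04
  E        0.001518   0.08526    0.3634    0.1656
  solve Keq expr → x = -4.7489e-04; check Q = 0.07394
Then remove 0.1413 M of M.
Step 3:
                  A         D         M         X
  I        0.001518   0.08526    0.2221    0.1656
  C        -0.00114   0.00114  0.003421  0.002281
  E       3.7804e-04    0.0864    0.2256    0.1679
  solve Keq expr → x = 0.00114; check Q = 0.07394

Q₀ = 2.8210e-08; Q < K (proceeds forward)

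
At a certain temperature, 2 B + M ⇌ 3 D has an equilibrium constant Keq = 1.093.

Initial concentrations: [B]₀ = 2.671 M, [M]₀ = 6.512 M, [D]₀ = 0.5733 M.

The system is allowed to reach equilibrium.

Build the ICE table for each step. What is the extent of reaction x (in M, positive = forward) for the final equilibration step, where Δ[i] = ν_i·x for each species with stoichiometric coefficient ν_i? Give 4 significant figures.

x = 0.6067 M

Q₀ = 0.004056 vs Keq = 1.093 ⇒ Q<K, forward
Step 1:
                   B          M          D
  I            2.671      6.512     0.5733
  C           -1.213    -0.6067       1.82
  E            1.458      5.905      2.393
  solve Keq expr → x = 0.6067; check Q = 1.093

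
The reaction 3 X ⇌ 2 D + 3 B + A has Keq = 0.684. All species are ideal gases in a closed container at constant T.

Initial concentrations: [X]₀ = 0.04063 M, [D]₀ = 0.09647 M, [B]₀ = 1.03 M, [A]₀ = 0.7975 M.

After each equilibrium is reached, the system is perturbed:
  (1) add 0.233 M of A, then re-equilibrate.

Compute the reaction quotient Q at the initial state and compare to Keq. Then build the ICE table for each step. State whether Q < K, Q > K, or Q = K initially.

Q₀ = 120.9 vs Keq = 0.684 ⇒ Q>K, reverse
Step 1:
                   X          D          B          A
  init       0.04063    0.09647       1.03     0.7975
  Δ           0.0804    -0.0536    -0.0804    -0.0268
  eq           0.121    0.04287     0.9496     0.7707
  solve Keq expr → x = -0.0268; check Q = 0.684
Then add 0.233 M of A.
Step 2:
                   X          D          B          A
  init         0.121    0.04287     0.9496      1.004
  Δ         0.004398  -0.002932  -0.004398  -0.001466
  eq          0.1254    0.03994     0.9452      1.002
  solve Keq expr → x = -0.001466; check Q = 0.684

Q₀ = 120.9; Q > K (proceeds reverse)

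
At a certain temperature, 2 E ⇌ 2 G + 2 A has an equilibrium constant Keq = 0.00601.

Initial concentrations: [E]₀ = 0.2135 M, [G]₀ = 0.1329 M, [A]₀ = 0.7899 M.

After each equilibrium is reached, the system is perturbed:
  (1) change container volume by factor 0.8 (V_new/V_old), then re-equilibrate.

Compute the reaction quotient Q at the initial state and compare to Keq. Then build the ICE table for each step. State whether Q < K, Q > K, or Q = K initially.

Q₀ = 0.2418; Q > K (proceeds reverse)

Q₀ = 0.2418 vs Keq = 0.00601 ⇒ Q>K, reverse
Step 1:
                    E           G           A
  init         0.2135      0.1329      0.7899
  Δ             0.098      -0.098      -0.098
  eq           0.3115      0.0349      0.6919
  solve Keq expr → x = -0.049; check Q = 0.00601
Then change container volume by factor 0.8 (V_new/V_old).
Step 2:
                    E           G           A
  init         0.3894     0.04363      0.8649
  Δ          0.007714   -0.007714   -0.007714
  eq           0.3971     0.03591      0.8572
  solve Keq expr → x = -0.003857; check Q = 0.00601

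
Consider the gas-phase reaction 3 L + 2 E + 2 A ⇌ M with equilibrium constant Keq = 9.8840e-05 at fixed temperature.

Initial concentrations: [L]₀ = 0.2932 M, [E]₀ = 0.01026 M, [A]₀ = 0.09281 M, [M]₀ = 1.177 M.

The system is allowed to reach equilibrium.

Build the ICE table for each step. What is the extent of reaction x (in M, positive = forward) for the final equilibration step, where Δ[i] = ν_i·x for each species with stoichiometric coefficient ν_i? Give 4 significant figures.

x = -1.076 M

Q₀ = 5.1499e+07 vs Keq = 9.8840e-05 ⇒ Q>K, reverse
Step 1:
                   L          E          A          M
  init        0.2932    0.01026    0.09281      1.177
  Δ            3.227      2.151      2.151     -1.076
  eq            3.52      2.161      2.244     0.1014
  solve Keq expr → x = -1.076; check Q = 9.8840e-05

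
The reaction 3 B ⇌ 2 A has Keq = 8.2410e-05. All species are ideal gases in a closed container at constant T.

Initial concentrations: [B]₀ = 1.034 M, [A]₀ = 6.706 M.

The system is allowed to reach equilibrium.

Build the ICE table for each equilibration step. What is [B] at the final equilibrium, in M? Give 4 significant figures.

Q₀ = 40.68 vs Keq = 8.2410e-05 ⇒ Q>K, reverse
Step 1:
                  B         A
  init        1.034     6.706
  Δ           9.588    -6.392
  eq          10.62    0.3143
  solve Keq expr → x = -3.196; check Q = 8.2410e-05

[B]_eq = 10.62 M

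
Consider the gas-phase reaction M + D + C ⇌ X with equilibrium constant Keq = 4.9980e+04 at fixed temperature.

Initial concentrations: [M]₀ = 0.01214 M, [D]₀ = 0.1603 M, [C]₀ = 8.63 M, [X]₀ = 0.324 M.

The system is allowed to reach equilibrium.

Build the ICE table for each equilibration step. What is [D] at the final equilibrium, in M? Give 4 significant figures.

[D]_eq = 0.1482 M

Q₀ = 19.29 vs Keq = 4.9980e+04 ⇒ Q<K, forward
Step 1:
                  M         D         C         X
  init      0.01214    0.1603      8.63     0.324
  Δ        -0.01213  -0.01213  -0.01213   0.01213
  eq      5.2671e-06    0.1482     8.618    0.3361
  solve Keq expr → x = 0.01213; check Q = 4.9980e+04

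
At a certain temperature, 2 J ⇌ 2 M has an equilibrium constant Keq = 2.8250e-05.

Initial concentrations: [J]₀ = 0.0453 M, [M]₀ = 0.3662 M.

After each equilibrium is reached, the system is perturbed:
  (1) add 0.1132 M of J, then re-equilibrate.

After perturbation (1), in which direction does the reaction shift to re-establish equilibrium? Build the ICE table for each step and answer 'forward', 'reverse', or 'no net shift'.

Q₀ = 65.35 vs Keq = 2.8250e-05 ⇒ Q>K, reverse
Step 1:
                   J          M
  init        0.0453     0.3662
  Δ            0.364     -0.364
  eq          0.4093   0.002176
  solve Keq expr → x = -0.182; check Q = 2.8250e-05
Then add 0.1132 M of J.
Step 2:
                   J          M
  init        0.5225   0.002176
  Δ       -5.9849e-04 5.9849e-04
  eq          0.5219   0.002774
  solve Keq expr → x = 2.9924e-04; check Q = 2.8250e-05

Direction: forward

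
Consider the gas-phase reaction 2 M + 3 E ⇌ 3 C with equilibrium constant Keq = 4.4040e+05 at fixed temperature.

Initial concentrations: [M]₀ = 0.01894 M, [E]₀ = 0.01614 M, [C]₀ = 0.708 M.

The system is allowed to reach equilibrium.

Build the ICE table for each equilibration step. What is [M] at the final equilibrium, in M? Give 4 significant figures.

[M]_eq = 0.05053 M

Q₀ = 2.3530e+08 vs Keq = 4.4040e+05 ⇒ Q>K, reverse
Step 1:
                  M         E         C
  init      0.01894   0.01614     0.708
  Δ         0.03159   0.04739  -0.04739
  eq        0.05053   0.06353    0.6606
  solve Keq expr → x = -0.0158; check Q = 4.4040e+05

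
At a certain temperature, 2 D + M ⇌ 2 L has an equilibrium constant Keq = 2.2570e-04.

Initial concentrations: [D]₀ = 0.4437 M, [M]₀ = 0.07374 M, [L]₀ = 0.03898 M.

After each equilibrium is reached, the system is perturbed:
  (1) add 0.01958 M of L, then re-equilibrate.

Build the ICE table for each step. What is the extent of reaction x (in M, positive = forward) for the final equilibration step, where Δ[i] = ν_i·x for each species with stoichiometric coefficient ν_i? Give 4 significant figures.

Q₀ = 0.1047 vs Keq = 2.2570e-04 ⇒ Q>K, reverse
Step 1:
                    D           M           L
  Initial      0.4437     0.07374     0.03898
  Change      0.03679     0.01839    -0.03679
  Equil        0.4805     0.09213    0.002191
  solve Keq expr → x = -0.01839; check Q = 2.2570e-04
Then add 0.01958 M of L.
Step 2:
                    D           M           L
  Initial      0.4805     0.09213     0.02177
  Change      0.01937    0.009687    -0.01937
  Equil        0.4999      0.1018    0.002396
  solve Keq expr → x = -0.009687; check Q = 2.2570e-04

x = -0.009687 M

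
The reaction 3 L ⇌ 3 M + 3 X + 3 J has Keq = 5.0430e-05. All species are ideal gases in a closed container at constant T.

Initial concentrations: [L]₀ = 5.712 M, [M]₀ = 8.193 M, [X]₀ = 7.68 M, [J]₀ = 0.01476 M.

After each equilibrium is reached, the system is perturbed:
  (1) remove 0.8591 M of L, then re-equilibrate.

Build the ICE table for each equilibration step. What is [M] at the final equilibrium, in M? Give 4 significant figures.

[M]_eq = 8.181 M

Q₀ = 0.004298 vs Keq = 5.0430e-05 ⇒ Q>K, reverse
Step 1:
                  L         M         X         J
  init        5.712     8.193      7.68   0.01476
  Δ         0.01139  -0.01139  -0.01139  -0.01139
  eq          5.723     8.182     7.669   0.00337
  solve Keq expr → x = -0.003797; check Q = 5.0430e-05
Then remove 0.8591 M of L.
Step 2:
                  L         M         X         J
  init        4.864     8.182     7.669   0.00337
  Δ       5.0522e-04 -5.0522e-04 -5.0522e-04 -5.0522e-04
  eq          4.865     8.181     7.668  0.002865
  solve Keq expr → x = -1.6841e-04; check Q = 5.0430e-05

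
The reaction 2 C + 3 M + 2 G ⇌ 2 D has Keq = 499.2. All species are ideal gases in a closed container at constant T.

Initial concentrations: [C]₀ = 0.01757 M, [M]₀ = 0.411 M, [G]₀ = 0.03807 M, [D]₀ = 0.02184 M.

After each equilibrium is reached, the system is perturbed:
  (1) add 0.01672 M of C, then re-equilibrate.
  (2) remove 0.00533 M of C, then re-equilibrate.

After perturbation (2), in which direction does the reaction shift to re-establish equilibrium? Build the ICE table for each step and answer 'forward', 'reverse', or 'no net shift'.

Direction: reverse

Q₀ = 1.5356e+04 vs Keq = 499.2 ⇒ Q>K, reverse
Step 1:
                    C           M           G           D
  Initial     0.01757       0.411     0.03807     0.02184
  Change      0.01235     0.01853     0.01235    -0.01235
  Equil       0.02992      0.4295     0.05042    0.009489
  solve Keq expr → x = -0.006176; check Q = 499.2
Then add 0.01672 M of C.
Step 2:
                    C           M           G           D
  Initial     0.04664      0.4295     0.05042    0.009489
  Change    -0.003199   -0.004798   -0.003199    0.003199
  Equil       0.04344      0.4247     0.04722     0.01269
  solve Keq expr → x = 0.001599; check Q = 499.2
Then remove 0.00533 M of C.
Step 3:
                    C           M           G           D
  Initial     0.03811      0.4247     0.04722     0.01269
  Change   9.7559e-04    0.001463  9.7559e-04 -9.7559e-04
  Equil       0.03909      0.4262      0.0482     0.01171
  solve Keq expr → x = -4.8780e-04; check Q = 499.2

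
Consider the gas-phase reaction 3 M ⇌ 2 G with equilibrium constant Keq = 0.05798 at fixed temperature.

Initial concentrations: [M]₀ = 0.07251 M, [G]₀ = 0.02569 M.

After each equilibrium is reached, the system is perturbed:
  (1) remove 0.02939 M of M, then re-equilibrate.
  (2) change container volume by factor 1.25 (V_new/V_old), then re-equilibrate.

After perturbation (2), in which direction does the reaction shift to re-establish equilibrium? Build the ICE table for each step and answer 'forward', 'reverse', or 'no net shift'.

Q₀ = 1.731 vs Keq = 0.05798 ⇒ Q>K, reverse
Step 1:
                   M          G
  I          0.07251    0.02569
  C          0.02717   -0.01811
  E          0.09968   0.007578
  solve Keq expr → x = -0.009056; check Q = 0.05798
Then remove 0.02939 M of M.
Step 2:
                   M          G
  I          0.07029   0.007578
  C         0.004046  -0.002698
  E          0.07433    0.00488
  solve Keq expr → x = -0.001349; check Q = 0.05798
Then change container volume by factor 1.25 (V_new/V_old).
Step 3:
                   M          G
  I          0.05947   0.003904
  C       5.4595e-04 -3.6397e-04
  E          0.06001    0.00354
  solve Keq expr → x = -1.8198e-04; check Q = 0.05798

Direction: reverse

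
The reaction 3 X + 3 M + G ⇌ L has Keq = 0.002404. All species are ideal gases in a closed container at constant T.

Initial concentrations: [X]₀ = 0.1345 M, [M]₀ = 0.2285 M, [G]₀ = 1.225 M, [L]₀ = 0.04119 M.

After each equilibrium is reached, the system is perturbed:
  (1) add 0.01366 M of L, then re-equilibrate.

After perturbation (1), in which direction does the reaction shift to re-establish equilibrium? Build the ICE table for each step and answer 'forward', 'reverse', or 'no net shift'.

Q₀ = 1158 vs Keq = 0.002404 ⇒ Q>K, reverse
Step 1:
                    X           M           G           L
  I            0.1345      0.2285       1.225     0.04119
  C            0.1236      0.1236     0.04119    -0.04119
  E            0.2581      0.3521       1.266  2.2828e-06
  solve Keq expr → x = -0.04119; check Q = 0.002404
Then add 0.01366 M of L.
Step 2:
                    X           M           G           L
  I            0.2581      0.3521       1.266     0.01366
  C           0.04097     0.04097     0.01366    -0.01366
  E             0.299       0.393        1.28  4.9952e-06
  solve Keq expr → x = -0.01366; check Q = 0.002404

Direction: reverse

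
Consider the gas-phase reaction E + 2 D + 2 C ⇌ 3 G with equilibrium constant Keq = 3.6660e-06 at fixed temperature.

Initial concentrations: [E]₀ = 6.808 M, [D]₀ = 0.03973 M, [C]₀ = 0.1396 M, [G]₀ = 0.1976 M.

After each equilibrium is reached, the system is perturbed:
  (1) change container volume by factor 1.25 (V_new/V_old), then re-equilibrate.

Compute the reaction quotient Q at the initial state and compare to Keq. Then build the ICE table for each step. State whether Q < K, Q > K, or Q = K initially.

Q₀ = 36.84; Q > K (proceeds reverse)

Q₀ = 36.84 vs Keq = 3.6660e-06 ⇒ Q>K, reverse
Step 1:
                  E         D         C         G
  init        6.808   0.03973    0.1396    0.1976
  Δ         0.06462    0.1292    0.1292   -0.1939
  eq          6.873     0.169    0.2688  0.003732
  solve Keq expr → x = -0.06462; check Q = 3.6660e-06
Then change container volume by factor 1.25 (V_new/V_old).
Step 2:
                  E         D         C         G
  init        5.498    0.1352    0.2151  0.002986
  Δ       1.3570e-04 2.7140e-04 2.7140e-04 -4.0710e-04
  eq          5.498    0.1355    0.2153  0.002579
  solve Keq expr → x = -1.3570e-04; check Q = 3.6660e-06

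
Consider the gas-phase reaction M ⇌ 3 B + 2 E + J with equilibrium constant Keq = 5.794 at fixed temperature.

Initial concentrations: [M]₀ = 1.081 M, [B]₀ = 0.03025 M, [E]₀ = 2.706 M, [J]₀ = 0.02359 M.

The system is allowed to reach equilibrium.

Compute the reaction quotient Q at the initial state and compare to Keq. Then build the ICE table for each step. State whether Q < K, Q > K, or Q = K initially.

Q₀ = 4.4232e-06 vs Keq = 5.794 ⇒ Q<K, forward
Step 1:
                    M           B           E           J
  Initial       1.081     0.03025       2.706     0.02359
  Change      -0.3316      0.9948      0.6632      0.3316
  Equil        0.7494       1.025       3.369      0.3552
  solve Keq expr → x = 0.3316; check Q = 5.794

Q₀ = 4.4232e-06; Q < K (proceeds forward)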